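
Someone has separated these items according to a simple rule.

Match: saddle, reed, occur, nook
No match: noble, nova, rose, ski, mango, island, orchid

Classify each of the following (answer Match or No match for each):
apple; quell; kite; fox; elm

Match, Match, No match, No match, No match

The classifier is using: has a double letter.
apple → 'pp' doubled → Match.
quell → 'll' doubled → Match.
kite → no doubled letter → No match.
fox → no doubled letter → No match.
elm → no doubled letter → No match.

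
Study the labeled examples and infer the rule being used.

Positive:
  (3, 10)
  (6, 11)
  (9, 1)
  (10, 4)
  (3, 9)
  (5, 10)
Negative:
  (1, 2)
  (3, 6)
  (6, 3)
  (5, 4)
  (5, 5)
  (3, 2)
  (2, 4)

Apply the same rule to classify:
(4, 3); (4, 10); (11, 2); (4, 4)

Negative, Positive, Positive, Negative

The simplest hypothesis consistent with all the labels is: max ≥ 9.
(4, 3): max 4 — fails this test, so Negative. (4, 10): max 10 — meets the rule, so Positive. (11, 2): max 11 — meets the rule, so Positive. (4, 4): max 4 — fails this test, so Negative.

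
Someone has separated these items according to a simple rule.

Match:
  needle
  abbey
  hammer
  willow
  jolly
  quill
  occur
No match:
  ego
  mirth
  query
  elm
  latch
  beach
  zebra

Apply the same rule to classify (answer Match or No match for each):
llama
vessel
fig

Match, Match, No match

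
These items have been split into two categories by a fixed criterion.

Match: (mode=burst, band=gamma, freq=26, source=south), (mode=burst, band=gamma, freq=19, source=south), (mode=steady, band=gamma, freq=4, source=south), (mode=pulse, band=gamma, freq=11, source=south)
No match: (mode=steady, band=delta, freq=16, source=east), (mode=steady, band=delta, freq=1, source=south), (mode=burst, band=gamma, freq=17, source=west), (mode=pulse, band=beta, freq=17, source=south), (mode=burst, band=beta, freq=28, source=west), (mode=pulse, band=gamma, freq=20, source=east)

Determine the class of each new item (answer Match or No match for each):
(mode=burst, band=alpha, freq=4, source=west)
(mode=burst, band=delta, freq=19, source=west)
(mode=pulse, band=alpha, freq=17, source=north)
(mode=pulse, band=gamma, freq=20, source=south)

No match, No match, No match, Match

The common property of the 'Match' items is: source is south AND band is gamma. No 'No match' item has it.
(mode=burst, band=alpha, freq=4, source=west): No match (source is west, band is alpha).
(mode=burst, band=delta, freq=19, source=west): No match (source is west, band is delta).
(mode=pulse, band=alpha, freq=17, source=north): No match (source is north, band is alpha).
(mode=pulse, band=gamma, freq=20, source=south): Match (source is south, band is gamma).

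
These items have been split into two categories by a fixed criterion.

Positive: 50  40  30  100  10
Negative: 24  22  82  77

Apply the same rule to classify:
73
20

Negative, Positive

Rule: multiple of 5. This holds for each 'Positive' example and fails for each 'Negative' one.
73 → 73 = 5·14 + 3 → Negative. 20 → 20 = 5·4 → Positive.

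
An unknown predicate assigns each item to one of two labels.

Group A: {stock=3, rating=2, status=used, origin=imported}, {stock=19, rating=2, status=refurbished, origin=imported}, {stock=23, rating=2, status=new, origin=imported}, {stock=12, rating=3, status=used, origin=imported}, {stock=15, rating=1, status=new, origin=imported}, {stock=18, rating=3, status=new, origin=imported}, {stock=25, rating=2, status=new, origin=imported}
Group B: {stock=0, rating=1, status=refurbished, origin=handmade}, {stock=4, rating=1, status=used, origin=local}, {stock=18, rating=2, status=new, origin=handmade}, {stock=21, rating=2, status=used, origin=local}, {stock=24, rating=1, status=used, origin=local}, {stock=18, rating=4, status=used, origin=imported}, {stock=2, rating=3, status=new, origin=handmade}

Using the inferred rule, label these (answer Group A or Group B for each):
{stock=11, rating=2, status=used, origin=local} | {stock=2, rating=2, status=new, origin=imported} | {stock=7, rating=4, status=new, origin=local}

Rule: origin is imported AND rating ≤ 3. This holds for each 'Group A' example and fails for each 'Group B' one.
{stock=11, rating=2, status=used, origin=local}: origin is local, rating = 2 — fails the rule, so Group B.
{stock=2, rating=2, status=new, origin=imported}: origin is imported, rating = 2 — meets the rule, so Group A.
{stock=7, rating=4, status=new, origin=local}: origin is local, rating = 4 — fails the rule, so Group B.

Group B, Group A, Group B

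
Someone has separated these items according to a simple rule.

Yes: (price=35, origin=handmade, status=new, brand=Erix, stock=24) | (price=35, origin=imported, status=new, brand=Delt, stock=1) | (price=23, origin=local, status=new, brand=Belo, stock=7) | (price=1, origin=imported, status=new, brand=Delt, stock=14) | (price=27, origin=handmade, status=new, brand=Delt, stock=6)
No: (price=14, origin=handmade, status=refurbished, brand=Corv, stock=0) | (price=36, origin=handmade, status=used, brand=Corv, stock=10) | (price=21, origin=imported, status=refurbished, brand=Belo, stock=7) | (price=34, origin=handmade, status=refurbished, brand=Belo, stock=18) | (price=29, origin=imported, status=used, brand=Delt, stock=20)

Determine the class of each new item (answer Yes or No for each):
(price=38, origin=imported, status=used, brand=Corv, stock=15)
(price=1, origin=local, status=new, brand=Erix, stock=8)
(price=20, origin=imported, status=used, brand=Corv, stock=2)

Checking candidate rules against both groups, what survives is: status is new.

No, Yes, No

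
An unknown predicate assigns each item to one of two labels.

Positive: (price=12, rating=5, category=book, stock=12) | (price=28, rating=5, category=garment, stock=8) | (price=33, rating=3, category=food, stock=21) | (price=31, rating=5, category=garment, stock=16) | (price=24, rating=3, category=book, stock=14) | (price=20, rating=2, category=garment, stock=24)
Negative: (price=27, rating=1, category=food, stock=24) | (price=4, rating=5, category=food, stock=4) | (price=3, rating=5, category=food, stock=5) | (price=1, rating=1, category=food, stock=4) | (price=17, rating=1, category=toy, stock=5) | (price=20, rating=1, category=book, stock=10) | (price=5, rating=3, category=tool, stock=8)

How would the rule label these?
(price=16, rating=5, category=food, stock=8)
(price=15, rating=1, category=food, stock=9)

Positive, Negative

The common property of the 'Positive' items is: rating ≥ 2 AND price ≥ 12. No 'Negative' item has it.
Positive: (price=16, rating=5, category=food, stock=8), since rating = 5, price = 16.
Negative: (price=15, rating=1, category=food, stock=9), since rating = 1, price = 15.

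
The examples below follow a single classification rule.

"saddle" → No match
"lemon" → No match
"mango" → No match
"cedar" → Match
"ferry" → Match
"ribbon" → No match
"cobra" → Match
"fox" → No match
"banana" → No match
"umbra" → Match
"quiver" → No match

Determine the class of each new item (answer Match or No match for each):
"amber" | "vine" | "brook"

A rule that fits every label: odd length AND contains 'r' — true of each 'Match' example, false of each 'No match' one.

Match, No match, Match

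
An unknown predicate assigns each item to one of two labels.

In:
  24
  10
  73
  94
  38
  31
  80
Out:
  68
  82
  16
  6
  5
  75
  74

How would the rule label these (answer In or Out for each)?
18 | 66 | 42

Rule: ≡ 3 (mod 7). This holds for each 'In' example and fails for each 'Out' one.

Out, In, Out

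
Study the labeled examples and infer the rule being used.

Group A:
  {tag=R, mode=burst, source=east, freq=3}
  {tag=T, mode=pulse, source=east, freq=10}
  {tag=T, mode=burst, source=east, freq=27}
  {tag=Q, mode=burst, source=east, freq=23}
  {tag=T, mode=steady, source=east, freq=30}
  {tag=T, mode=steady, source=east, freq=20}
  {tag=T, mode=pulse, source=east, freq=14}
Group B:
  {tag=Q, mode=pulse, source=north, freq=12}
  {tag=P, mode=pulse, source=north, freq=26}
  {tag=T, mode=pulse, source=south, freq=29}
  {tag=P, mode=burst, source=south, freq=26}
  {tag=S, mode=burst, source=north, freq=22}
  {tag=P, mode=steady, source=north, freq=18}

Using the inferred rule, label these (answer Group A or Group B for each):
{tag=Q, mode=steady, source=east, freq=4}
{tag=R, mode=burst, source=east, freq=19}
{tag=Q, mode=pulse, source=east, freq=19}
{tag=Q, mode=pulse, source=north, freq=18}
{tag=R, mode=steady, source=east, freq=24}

'Group A' ⟺ source is east.
{tag=Q, mode=steady, source=east, freq=4}: source is east — satisfies this, so Group A. {tag=R, mode=burst, source=east, freq=19}: source is east — satisfies this, so Group A. {tag=Q, mode=pulse, source=east, freq=19}: source is east — satisfies this, so Group A. {tag=Q, mode=pulse, source=north, freq=18}: source is north — doesn't match, so Group B. {tag=R, mode=steady, source=east, freq=24}: source is east — satisfies this, so Group A.

Group A, Group A, Group A, Group B, Group A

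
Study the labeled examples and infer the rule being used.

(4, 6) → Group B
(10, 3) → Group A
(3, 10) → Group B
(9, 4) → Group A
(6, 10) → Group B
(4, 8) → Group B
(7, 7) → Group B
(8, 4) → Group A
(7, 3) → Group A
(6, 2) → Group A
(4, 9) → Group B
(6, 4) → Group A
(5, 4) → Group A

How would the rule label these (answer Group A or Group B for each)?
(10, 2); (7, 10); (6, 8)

All 'Group A' examples share one property — first > second — and every 'Group B' example lacks it.
(10, 2) → 10 > 2 → Group A.
(7, 10) → 7 < 10 → Group B.
(6, 8) → 6 < 8 → Group B.

Group A, Group B, Group B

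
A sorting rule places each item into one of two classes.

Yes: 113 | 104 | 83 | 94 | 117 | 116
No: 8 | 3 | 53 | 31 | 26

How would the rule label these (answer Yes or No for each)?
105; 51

Yes, No

All 'Yes' examples share one property — at least 83 — and every 'No' example lacks it.
105: 105 ≥ 83, checks out → Yes.
51: 51 < 83, doesn't match → No.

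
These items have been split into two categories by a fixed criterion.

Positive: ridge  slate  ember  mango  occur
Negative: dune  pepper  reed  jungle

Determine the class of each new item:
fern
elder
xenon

Negative, Positive, Positive

The rule appears to be: odd length.
fern: Negative (length 4).
elder: Positive (length 5).
xenon: Positive (length 5).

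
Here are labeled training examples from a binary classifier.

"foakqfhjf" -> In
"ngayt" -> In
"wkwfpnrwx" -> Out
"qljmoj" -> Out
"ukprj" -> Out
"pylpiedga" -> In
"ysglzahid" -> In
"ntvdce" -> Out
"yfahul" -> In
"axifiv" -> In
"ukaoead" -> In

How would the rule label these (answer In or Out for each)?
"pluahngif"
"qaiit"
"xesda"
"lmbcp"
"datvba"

Comparing the two groups points to one rule — contains 'a'.
"pluahngif": In (has 'a').
"qaiit": In (has 'a').
"xesda": In (has 'a').
"lmbcp": Out (no 'a').
"datvba": In (has 'a').

In, In, In, Out, In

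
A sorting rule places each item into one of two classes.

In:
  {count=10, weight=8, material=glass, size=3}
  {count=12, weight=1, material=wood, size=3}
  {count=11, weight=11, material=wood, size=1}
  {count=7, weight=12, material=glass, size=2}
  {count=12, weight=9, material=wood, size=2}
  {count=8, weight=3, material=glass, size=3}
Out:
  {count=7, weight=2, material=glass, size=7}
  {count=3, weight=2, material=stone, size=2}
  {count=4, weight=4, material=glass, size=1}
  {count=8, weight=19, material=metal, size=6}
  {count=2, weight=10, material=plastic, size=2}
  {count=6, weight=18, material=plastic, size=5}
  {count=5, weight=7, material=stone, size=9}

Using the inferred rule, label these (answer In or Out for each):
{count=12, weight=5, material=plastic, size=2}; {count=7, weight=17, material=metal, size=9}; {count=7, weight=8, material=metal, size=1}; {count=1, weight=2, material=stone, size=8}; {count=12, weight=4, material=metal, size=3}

The simplest hypothesis consistent with all the labels is: count ≥ 5 AND size ≤ 3.
In: {count=12, weight=5, material=plastic, size=2}, since count = 12, size = 2. Out: {count=7, weight=17, material=metal, size=9}, since count = 7, size = 9. In: {count=7, weight=8, material=metal, size=1}, since count = 7, size = 1. Out: {count=1, weight=2, material=stone, size=8}, since count = 1, size = 8. In: {count=12, weight=4, material=metal, size=3}, since count = 12, size = 3.

In, Out, In, Out, In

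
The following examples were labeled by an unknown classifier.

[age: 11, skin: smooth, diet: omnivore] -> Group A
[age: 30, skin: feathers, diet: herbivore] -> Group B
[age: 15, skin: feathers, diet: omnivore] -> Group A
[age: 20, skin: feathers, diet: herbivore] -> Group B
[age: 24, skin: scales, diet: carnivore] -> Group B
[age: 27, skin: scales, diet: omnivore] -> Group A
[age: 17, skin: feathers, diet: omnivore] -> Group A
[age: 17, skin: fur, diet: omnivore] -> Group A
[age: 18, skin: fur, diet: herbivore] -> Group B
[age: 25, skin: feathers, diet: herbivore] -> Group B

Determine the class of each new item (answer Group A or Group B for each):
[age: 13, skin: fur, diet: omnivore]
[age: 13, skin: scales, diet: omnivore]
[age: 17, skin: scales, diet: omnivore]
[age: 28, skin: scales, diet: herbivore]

Every 'Group A' example satisfies: diet is omnivore. None of the 'Group B' examples do.

Group A, Group A, Group A, Group B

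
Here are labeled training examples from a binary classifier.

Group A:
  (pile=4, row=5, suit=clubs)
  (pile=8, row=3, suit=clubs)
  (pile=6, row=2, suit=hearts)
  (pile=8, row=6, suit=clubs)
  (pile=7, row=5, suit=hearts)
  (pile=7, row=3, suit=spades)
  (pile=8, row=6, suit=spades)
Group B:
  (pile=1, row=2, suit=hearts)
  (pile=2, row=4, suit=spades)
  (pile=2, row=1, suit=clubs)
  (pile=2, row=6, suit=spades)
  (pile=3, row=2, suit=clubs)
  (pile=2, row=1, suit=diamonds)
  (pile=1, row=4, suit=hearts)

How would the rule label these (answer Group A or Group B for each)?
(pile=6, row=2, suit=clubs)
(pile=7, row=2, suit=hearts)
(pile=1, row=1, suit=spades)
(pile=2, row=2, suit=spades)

Group A, Group A, Group B, Group B

Every 'Group A' example satisfies: pile ≥ 4. None of the 'Group B' examples do.
(pile=6, row=2, suit=clubs) → pile = 6 → Group A. (pile=7, row=2, suit=hearts) → pile = 7 → Group A. (pile=1, row=1, suit=spades) → pile = 1 → Group B. (pile=2, row=2, suit=spades) → pile = 2 → Group B.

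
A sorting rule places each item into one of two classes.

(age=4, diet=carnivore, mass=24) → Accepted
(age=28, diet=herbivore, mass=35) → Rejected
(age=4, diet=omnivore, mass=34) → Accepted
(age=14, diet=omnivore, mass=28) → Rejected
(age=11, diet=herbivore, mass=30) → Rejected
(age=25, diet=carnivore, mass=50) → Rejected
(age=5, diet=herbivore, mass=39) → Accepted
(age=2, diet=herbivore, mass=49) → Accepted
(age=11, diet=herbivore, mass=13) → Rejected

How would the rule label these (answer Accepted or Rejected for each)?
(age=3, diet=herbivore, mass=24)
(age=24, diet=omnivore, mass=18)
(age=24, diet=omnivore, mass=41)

The common property of the 'Accepted' items is: age ≤ 5. No 'Rejected' item has it.

Accepted, Rejected, Rejected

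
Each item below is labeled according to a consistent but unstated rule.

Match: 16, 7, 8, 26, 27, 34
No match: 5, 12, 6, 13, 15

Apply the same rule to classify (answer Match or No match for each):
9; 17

Match, Match

The pattern is that an item is 'Match' exactly when: digit sum ≥ 7.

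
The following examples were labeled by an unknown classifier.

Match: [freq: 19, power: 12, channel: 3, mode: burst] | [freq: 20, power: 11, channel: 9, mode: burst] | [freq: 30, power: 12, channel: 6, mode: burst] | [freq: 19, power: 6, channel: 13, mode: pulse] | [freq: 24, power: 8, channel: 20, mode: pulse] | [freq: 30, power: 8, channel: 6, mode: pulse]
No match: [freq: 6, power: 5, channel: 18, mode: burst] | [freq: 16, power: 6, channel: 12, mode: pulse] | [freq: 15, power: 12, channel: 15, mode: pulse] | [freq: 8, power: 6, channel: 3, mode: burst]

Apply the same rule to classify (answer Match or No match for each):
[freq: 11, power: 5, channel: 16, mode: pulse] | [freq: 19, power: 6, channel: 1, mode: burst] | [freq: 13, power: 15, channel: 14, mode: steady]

The common property of the 'Match' items is: freq ≥ 19. No 'No match' item has it.
[freq: 11, power: 5, channel: 16, mode: pulse] — freq = 11, hence No match. [freq: 19, power: 6, channel: 1, mode: burst] — freq = 19, hence Match. [freq: 13, power: 15, channel: 14, mode: steady] — freq = 13, hence No match.

No match, Match, No match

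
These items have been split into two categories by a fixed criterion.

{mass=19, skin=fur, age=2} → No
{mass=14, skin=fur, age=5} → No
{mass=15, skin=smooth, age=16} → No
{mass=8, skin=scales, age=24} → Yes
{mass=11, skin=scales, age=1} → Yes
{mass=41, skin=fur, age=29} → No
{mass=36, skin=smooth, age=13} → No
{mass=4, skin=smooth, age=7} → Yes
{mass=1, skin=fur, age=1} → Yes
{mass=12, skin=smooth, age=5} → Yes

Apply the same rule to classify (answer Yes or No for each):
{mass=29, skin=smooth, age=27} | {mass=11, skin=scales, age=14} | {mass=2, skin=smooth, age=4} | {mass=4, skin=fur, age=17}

No, Yes, Yes, Yes

A rule that fits every label: mass ≤ 12 — true of each 'Yes' example, false of each 'No' one.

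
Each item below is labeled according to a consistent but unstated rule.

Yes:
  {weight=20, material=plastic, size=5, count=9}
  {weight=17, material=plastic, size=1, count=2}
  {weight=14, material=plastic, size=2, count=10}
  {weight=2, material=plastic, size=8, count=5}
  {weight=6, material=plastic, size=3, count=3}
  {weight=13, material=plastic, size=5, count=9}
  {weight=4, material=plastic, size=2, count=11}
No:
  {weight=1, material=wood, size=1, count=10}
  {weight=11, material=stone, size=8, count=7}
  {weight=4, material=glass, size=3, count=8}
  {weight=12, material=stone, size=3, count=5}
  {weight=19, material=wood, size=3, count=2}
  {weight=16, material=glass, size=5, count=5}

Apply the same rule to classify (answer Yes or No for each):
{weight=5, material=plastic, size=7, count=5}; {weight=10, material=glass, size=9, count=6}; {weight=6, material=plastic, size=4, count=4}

The pattern is that an item is 'Yes' exactly when: material is plastic.
Yes: {weight=5, material=plastic, size=7, count=5}, since material is plastic.
No: {weight=10, material=glass, size=9, count=6}, since material is glass.
Yes: {weight=6, material=plastic, size=4, count=4}, since material is plastic.

Yes, No, Yes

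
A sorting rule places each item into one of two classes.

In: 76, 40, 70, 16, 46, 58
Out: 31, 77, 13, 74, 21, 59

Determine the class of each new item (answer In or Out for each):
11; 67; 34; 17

All 'In' examples share one property — ≡ 4 (mod 6) — and every 'Out' example lacks it.
11 → 11 mod 6 = 5 → Out.
67 → 67 mod 6 = 1 → Out.
34 → 34 mod 6 = 4 → In.
17 → 17 mod 6 = 5 → Out.

Out, Out, In, Out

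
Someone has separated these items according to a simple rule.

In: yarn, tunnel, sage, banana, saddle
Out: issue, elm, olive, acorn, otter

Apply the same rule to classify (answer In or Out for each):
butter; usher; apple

In, Out, Out

A rule that fits every label: even length — true of each 'In' example, false of each 'Out' one.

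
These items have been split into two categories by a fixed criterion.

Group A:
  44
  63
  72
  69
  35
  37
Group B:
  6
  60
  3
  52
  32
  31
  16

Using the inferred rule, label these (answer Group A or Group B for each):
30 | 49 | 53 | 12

One predicate separates the groups cleanly: digit sum ≥ 8.

Group B, Group A, Group A, Group B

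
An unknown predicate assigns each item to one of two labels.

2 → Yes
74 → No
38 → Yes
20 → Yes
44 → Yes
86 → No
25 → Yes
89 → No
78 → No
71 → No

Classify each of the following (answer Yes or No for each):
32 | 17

The common property of the 'Yes' items is: at most 44. No 'No' item has it.
32 → 32 ≤ 44 → Yes. 17 → 17 ≤ 44 → Yes.

Yes, Yes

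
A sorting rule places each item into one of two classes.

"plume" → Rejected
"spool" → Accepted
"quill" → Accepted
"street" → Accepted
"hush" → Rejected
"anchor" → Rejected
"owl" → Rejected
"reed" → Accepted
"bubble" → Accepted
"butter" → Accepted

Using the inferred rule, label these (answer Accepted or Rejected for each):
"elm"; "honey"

The pattern is that an item is 'Accepted' exactly when: has a double letter.
"elm" → no doubled letter → Rejected.
"honey" → no doubled letter → Rejected.

Rejected, Rejected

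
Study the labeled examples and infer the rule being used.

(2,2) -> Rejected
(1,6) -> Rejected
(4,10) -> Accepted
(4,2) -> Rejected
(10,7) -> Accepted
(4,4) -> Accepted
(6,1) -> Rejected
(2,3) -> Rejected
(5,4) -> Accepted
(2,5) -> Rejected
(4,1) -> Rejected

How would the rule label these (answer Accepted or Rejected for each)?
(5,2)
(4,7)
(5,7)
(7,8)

Rejected, Accepted, Accepted, Accepted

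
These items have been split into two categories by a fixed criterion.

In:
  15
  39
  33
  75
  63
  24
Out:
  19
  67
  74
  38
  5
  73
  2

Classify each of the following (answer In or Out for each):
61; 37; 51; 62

Out, Out, In, Out

The simplest hypothesis consistent with all the labels is: multiple of 3.
61 — 61 = 3·20 + 1, hence Out.
37 — 37 = 3·12 + 1, hence Out.
51 — 51 = 3·17, hence In.
62 — 62 = 3·20 + 2, hence Out.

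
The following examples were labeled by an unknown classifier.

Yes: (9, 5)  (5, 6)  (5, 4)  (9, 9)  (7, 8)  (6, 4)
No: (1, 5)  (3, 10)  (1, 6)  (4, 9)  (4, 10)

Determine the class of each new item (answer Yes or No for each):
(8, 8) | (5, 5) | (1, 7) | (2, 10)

Yes, Yes, No, No

The common property of the 'Yes' items is: first ≥ 5. No 'No' item has it.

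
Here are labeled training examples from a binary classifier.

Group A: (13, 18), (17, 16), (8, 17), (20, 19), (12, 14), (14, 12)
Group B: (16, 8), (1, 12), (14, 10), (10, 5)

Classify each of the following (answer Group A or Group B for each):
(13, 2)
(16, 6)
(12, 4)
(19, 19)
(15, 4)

Rule: sum ≥ 25. This holds for each 'Group A' example and fails for each 'Group B' one.
(13, 2): Group B (13+2 = 15).
(16, 6): Group B (16+6 = 22).
(12, 4): Group B (12+4 = 16).
(19, 19): Group A (19+19 = 38).
(15, 4): Group B (15+4 = 19).

Group B, Group B, Group B, Group A, Group B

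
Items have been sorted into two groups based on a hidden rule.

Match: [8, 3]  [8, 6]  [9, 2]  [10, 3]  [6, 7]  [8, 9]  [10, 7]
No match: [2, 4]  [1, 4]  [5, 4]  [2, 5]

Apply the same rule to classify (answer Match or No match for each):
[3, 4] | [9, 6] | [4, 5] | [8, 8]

Every 'Match' example satisfies: sum ≥ 11. None of the 'No match' examples do.

No match, Match, No match, Match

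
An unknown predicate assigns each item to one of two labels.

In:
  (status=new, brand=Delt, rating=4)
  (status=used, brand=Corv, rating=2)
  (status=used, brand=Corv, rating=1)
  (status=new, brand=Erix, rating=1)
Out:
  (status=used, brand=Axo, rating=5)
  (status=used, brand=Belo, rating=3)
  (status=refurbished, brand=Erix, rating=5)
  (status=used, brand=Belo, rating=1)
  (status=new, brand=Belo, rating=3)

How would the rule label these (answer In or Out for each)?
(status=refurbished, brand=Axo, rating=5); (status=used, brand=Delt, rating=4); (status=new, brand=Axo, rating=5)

The pattern is that an item is 'In' exactly when: brand is not Belo AND rating ≤ 4.
(status=refurbished, brand=Axo, rating=5): brand is Axo, rating = 5 — fails the rule, so Out. (status=used, brand=Delt, rating=4): brand is Delt, rating = 4 — fits, so In. (status=new, brand=Axo, rating=5): brand is Axo, rating = 5 — fails the rule, so Out.

Out, In, Out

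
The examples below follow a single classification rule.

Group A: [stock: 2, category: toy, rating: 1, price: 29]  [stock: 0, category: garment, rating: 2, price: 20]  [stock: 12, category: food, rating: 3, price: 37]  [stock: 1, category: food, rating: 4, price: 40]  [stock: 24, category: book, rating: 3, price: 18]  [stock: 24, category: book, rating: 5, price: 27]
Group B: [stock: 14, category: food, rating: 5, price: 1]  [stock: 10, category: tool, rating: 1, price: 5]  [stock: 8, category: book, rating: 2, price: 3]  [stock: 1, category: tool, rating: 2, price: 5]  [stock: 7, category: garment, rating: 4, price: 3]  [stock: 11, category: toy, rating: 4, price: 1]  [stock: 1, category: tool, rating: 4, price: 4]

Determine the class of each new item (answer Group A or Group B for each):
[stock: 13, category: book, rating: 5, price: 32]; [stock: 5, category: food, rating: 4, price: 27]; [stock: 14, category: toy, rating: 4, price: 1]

Group A, Group A, Group B

The simplest hypothesis consistent with all the labels is: price ≥ 18.
Group A: [stock: 13, category: book, rating: 5, price: 32], since price = 32. Group A: [stock: 5, category: food, rating: 4, price: 27], since price = 27. Group B: [stock: 14, category: toy, rating: 4, price: 1], since price = 1.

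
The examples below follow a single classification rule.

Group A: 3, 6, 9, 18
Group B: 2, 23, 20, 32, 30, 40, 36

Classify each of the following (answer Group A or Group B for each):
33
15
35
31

All 'Group A' examples share one property — multiple of 3 AND at most 18 — and every 'Group B' example lacks it.
33: Group B (33 = 3·11, 33 > 18).
15: Group A (15 = 3·5, 15 ≤ 18).
35: Group B (35 = 3·11 + 2, 35 > 18).
31: Group B (31 = 3·10 + 1, 31 > 18).

Group B, Group A, Group B, Group B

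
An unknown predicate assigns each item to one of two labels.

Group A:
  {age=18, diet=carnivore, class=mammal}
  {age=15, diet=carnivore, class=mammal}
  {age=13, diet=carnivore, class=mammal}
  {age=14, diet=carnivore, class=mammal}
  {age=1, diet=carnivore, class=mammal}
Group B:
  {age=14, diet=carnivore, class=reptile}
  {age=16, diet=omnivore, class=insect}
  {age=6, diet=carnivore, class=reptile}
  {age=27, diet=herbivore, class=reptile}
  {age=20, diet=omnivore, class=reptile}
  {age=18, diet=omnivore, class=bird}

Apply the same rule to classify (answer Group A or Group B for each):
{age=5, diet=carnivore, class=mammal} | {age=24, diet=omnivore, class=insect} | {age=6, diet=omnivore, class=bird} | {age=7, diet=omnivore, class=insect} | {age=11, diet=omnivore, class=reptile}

Rule: class is mammal. This holds for each 'Group A' example and fails for each 'Group B' one.
Group A: {age=5, diet=carnivore, class=mammal}, since class is mammal. Group B: {age=24, diet=omnivore, class=insect}, since class is insect. Group B: {age=6, diet=omnivore, class=bird}, since class is bird. Group B: {age=7, diet=omnivore, class=insect}, since class is insect. Group B: {age=11, diet=omnivore, class=reptile}, since class is reptile.

Group A, Group B, Group B, Group B, Group B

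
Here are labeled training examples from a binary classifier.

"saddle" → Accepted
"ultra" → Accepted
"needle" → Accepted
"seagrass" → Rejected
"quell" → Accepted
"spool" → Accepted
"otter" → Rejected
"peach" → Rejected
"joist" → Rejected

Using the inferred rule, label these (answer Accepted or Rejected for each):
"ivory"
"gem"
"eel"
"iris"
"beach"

Rule: contains 'l'. This holds for each 'Accepted' example and fails for each 'Rejected' one.

Rejected, Rejected, Accepted, Rejected, Rejected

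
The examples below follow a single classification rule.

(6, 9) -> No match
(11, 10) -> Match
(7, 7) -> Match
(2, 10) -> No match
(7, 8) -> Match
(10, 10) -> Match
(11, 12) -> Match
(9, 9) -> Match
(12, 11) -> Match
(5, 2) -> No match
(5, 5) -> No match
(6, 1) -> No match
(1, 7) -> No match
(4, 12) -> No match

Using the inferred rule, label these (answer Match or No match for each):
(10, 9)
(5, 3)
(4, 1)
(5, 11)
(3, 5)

Match, No match, No match, No match, No match

One predicate separates the groups cleanly: first ≥ 7.
(10, 9): Match (first 10). (5, 3): No match (first 5). (4, 1): No match (first 4). (5, 11): No match (first 5). (3, 5): No match (first 3).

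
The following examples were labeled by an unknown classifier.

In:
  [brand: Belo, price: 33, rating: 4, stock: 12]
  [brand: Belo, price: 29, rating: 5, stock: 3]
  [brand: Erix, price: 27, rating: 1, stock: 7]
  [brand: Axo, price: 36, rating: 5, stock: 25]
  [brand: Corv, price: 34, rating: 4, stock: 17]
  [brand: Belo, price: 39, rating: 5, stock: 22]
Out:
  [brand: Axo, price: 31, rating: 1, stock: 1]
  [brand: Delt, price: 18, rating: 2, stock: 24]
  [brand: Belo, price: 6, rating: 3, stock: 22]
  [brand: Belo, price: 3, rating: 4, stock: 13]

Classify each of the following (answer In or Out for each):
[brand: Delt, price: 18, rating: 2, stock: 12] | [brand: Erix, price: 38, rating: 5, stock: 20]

Out, In

One predicate separates the groups cleanly: stock ≥ 3 AND price ≥ 27.
[brand: Delt, price: 18, rating: 2, stock: 12]: Out (stock = 12, price = 18). [brand: Erix, price: 38, rating: 5, stock: 20]: In (stock = 20, price = 38).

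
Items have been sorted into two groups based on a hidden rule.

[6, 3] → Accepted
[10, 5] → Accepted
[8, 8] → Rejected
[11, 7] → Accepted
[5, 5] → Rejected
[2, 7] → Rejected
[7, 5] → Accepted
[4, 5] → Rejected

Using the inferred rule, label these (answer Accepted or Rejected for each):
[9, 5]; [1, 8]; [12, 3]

Accepted, Rejected, Accepted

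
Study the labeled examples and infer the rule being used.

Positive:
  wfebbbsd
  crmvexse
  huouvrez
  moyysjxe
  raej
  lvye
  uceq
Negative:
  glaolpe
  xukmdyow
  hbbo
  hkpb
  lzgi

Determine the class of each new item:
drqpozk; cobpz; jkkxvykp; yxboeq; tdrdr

The simplest hypothesis consistent with all the labels is: even length AND contains 'e'.

Negative, Negative, Negative, Positive, Negative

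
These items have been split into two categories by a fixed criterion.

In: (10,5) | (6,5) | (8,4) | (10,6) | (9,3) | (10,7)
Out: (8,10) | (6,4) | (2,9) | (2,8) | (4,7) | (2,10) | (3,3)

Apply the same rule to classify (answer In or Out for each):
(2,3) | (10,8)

Rule: first > second AND sum ≥ 11. This holds for each 'In' example and fails for each 'Out' one.
(2,3): Out (2 < 3, 2+3 = 5).
(10,8): In (10 > 8, 10+8 = 18).

Out, In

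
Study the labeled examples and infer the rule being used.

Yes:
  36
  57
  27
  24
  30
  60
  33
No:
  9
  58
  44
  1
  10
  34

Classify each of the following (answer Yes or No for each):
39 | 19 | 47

Yes, No, No

The distinguishing property — multiple of 3 AND at least 10 — holds for all the 'Yes' cases and none of the 'No' cases.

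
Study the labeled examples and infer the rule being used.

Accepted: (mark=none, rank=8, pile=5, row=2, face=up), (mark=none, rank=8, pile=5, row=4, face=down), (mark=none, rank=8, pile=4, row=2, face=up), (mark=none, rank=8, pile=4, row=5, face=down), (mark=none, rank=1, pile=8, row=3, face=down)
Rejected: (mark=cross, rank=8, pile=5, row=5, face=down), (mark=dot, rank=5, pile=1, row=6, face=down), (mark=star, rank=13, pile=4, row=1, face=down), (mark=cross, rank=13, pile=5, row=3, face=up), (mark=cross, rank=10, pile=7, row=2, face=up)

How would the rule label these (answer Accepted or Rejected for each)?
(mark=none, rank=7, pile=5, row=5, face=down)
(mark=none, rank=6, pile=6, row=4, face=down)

Accepted, Accepted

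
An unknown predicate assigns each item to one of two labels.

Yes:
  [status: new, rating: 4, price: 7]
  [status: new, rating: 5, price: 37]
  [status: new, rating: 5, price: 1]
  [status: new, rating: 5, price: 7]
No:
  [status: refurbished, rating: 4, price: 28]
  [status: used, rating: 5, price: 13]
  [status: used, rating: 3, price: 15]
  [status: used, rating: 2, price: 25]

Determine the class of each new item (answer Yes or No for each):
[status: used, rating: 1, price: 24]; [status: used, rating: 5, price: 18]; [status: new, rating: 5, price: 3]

The simplest hypothesis consistent with all the labels is: status is new.

No, No, Yes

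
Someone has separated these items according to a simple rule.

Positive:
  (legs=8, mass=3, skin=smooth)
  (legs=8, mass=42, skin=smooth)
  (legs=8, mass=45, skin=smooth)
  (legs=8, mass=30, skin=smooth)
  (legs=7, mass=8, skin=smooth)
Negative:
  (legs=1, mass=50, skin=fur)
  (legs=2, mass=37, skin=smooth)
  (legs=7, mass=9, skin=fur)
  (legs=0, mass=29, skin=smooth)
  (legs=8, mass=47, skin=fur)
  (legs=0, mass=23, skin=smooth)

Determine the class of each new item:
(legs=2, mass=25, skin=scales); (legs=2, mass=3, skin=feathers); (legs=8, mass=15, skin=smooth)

The common property of the 'Positive' items is: skin is smooth AND legs ≥ 7. No 'Negative' item has it.
(legs=2, mass=25, skin=scales) → skin is scales, legs = 2 → Negative.
(legs=2, mass=3, skin=feathers) → skin is feathers, legs = 2 → Negative.
(legs=8, mass=15, skin=smooth) → skin is smooth, legs = 8 → Positive.

Negative, Negative, Positive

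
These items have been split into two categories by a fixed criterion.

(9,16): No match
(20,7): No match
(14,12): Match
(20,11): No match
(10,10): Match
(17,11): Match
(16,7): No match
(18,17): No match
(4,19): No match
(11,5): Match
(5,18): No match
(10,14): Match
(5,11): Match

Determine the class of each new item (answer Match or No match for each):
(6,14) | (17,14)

One predicate separates the groups cleanly: sum is even.
(6,14) → 6+14 = 20 → Match.
(17,14) → 17+14 = 31 → No match.

Match, No match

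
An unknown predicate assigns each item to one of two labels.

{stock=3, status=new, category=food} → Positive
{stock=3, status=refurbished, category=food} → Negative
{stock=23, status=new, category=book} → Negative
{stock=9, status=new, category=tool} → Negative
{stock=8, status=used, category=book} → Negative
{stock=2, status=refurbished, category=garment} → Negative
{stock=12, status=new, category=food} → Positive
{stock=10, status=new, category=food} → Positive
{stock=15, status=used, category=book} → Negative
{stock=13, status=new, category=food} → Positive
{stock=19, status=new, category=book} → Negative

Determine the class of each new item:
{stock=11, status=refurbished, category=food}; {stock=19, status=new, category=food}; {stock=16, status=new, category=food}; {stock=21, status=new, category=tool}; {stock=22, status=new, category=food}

Negative, Positive, Positive, Negative, Positive

Every 'Positive' example satisfies: category is food AND status is new. None of the 'Negative' examples do.
Negative: {stock=11, status=refurbished, category=food}, since category is food, status is refurbished.
Positive: {stock=19, status=new, category=food}, since category is food, status is new.
Positive: {stock=16, status=new, category=food}, since category is food, status is new.
Negative: {stock=21, status=new, category=tool}, since category is tool, status is new.
Positive: {stock=22, status=new, category=food}, since category is food, status is new.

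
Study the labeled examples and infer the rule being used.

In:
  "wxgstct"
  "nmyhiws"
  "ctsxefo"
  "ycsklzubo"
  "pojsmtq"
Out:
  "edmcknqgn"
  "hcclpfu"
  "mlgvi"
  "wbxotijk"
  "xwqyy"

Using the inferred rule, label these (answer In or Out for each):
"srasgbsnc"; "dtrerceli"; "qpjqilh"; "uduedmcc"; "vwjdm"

The distinguishing property — contains 's' — holds for all the 'In' cases and none of the 'Out' cases.
In: "srasgbsnc", since has 's'. Out: "dtrerceli", since no 's'. Out: "qpjqilh", since no 's'. Out: "uduedmcc", since no 's'. Out: "vwjdm", since no 's'.

In, Out, Out, Out, Out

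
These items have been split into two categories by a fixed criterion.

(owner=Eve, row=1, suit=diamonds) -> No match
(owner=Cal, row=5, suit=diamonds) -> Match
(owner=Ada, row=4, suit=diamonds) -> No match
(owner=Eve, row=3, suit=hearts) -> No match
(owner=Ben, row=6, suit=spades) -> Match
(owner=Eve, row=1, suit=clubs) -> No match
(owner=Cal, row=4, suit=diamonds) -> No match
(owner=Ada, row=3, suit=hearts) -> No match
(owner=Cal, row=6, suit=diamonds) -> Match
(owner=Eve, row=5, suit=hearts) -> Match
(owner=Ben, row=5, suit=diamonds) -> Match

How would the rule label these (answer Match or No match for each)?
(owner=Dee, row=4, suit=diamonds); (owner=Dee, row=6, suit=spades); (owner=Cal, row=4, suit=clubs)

One predicate separates the groups cleanly: row ≥ 5.
(owner=Dee, row=4, suit=diamonds): No match (row = 4).
(owner=Dee, row=6, suit=spades): Match (row = 6).
(owner=Cal, row=4, suit=clubs): No match (row = 4).

No match, Match, No match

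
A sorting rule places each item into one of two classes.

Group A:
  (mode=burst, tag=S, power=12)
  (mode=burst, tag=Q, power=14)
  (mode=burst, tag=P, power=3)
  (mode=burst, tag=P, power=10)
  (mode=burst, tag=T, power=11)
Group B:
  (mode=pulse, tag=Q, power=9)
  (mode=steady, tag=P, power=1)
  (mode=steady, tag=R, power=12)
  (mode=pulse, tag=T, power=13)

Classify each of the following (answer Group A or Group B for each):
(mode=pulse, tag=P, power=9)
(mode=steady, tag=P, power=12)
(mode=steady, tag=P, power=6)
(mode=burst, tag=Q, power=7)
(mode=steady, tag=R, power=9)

Group B, Group B, Group B, Group A, Group B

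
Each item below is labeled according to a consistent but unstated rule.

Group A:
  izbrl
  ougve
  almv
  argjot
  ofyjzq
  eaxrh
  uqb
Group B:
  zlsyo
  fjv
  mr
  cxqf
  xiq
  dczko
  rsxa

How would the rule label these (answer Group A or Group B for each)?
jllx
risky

The pattern is that an item is 'Group A' exactly when: starts with a vowel.
jllx → starts with 'j' → Group B.
risky → starts with 'r' → Group B.

Group B, Group B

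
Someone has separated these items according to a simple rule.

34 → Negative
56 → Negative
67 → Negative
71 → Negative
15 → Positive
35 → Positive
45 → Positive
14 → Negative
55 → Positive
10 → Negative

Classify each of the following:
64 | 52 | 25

A rule that fits every label: ends in digit 5 — true of each 'Positive' example, false of each 'Negative' one.

Negative, Negative, Positive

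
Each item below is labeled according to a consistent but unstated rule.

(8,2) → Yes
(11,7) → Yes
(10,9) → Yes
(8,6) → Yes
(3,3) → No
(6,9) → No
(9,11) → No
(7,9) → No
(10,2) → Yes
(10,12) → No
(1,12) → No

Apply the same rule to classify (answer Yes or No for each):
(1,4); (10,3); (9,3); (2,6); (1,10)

No, Yes, Yes, No, No

Checking candidate rules against both groups, what survives is: first > second.
(1,4) — 1 < 4, hence No. (10,3) — 10 > 3, hence Yes. (9,3) — 9 > 3, hence Yes. (2,6) — 2 < 6, hence No. (1,10) — 1 < 10, hence No.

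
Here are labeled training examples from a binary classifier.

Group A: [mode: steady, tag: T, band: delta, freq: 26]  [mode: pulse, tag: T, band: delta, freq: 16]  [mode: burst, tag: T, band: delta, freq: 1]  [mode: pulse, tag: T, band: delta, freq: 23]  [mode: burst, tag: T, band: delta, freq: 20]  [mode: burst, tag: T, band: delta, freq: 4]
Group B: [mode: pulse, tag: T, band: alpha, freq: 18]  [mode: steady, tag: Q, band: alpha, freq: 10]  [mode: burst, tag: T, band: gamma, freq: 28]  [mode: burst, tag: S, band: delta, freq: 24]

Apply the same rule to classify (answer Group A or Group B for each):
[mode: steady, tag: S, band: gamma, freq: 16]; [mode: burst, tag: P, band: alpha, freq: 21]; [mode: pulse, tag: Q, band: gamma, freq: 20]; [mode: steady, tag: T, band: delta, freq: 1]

Group B, Group B, Group B, Group A

Rule: band is delta AND tag is T. This holds for each 'Group A' example and fails for each 'Group B' one.
[mode: steady, tag: S, band: gamma, freq: 16]: Group B (band is gamma, tag is S).
[mode: burst, tag: P, band: alpha, freq: 21]: Group B (band is alpha, tag is P).
[mode: pulse, tag: Q, band: gamma, freq: 20]: Group B (band is gamma, tag is Q).
[mode: steady, tag: T, band: delta, freq: 1]: Group A (band is delta, tag is T).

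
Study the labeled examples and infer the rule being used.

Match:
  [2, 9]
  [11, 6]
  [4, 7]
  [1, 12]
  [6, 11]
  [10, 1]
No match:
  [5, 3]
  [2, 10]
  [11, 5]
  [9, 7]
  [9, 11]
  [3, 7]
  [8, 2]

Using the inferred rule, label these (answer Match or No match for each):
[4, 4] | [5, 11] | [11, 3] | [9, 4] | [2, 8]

No match, No match, No match, Match, No match

The common property of the 'Match' items is: sum is odd. No 'No match' item has it.
[4, 4]: 4+4 = 8 — doesn't qualify, so No match. [5, 11]: 5+11 = 16 — doesn't qualify, so No match. [11, 3]: 11+3 = 14 — doesn't qualify, so No match. [9, 4]: 9+4 = 13 — checks out, so Match. [2, 8]: 2+8 = 10 — doesn't qualify, so No match.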